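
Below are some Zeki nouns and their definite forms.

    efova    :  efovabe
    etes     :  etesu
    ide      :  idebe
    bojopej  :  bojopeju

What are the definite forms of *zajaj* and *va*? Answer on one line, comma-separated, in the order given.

zajaju, vabe

Looking at the final sound of each stem: -u when the stem ends in a consonant (*etes*, *bojopej*); -be when the stem ends in a vowel (*efova*, *ide*).
*zajaj*: final sound = /j/, a consonant → -u → *zajaju*.
*va* — final sound /a/ (a vowel) → -be → *vabe*.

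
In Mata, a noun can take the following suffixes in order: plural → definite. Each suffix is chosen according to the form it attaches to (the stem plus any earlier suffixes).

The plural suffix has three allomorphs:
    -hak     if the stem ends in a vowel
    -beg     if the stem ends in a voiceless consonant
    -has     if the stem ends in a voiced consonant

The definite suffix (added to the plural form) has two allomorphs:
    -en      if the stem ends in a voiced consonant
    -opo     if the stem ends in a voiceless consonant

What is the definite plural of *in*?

inhasopo

*in*: final sound = /n/, a voiced consonant → -has → *inhas*.
The plural form *inhas* — final consonant /s/ (voiceless) → -opo → *inhasopo*.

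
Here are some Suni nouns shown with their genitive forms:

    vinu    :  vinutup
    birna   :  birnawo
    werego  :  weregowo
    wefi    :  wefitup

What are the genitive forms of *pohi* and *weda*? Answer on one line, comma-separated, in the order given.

pohitup, wedawo

Looking at the last vowel of each stem: -tup when the last vowel of the stem is a high vowel (*vinu*, *wefi*); -wo when the last vowel of the stem is a non-high vowel (*birna*, *werego*).
The last vowel of *pohi* is /i/, which is a high vowel, so the suffix is -tup, giving *pohitup*.
*weda* — last vowel /a/ (a non-high vowel) → -wo → *wedawo*.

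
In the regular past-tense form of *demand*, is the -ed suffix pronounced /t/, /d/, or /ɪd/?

/ɪd/

The stem *demand* ends in /t/ or /d/.
The -ed suffix is realized as /ɪd/ after /t, d/; as /t/ after other voiceless consonants; and as /d/ after other voiced sounds.
So -ed on *demand* is pronounced /ɪd/.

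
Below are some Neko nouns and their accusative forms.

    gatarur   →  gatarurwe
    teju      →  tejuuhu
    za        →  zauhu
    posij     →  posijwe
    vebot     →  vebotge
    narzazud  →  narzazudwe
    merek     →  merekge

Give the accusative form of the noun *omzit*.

omzitge

Looking at the final sound of each stem: -ge when the stem ends in a voiceless consonant (*vebot*, *merek*); -we when the stem ends in a voiced consonant (*gatarur*, *posij*, *narzazud*); -uhu when the stem ends in a vowel (*teju*, *za*).
*omzit*: final sound = /t/, a voiceless consonant → -ge → *omzitge*.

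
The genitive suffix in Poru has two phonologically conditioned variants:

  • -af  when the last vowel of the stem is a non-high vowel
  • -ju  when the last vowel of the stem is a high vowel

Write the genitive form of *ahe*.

aheaf

Since the last vowel of *ahe* is /e/ (a non-high vowel), it takes -af, giving *aheaf*.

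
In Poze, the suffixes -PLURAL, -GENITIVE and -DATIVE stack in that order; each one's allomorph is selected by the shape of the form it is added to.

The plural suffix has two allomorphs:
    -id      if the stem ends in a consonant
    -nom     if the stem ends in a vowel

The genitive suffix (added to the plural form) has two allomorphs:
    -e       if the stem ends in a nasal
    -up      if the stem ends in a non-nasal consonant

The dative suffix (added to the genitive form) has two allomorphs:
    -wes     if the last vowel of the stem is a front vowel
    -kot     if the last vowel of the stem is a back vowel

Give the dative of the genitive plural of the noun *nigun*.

Since the final sound of *nigun* is /n/ (a consonant), it takes -id, giving *nigunid*.
Since the final consonant of the plural form *nigunid* is /d/ (non-nasal), it takes -up, giving *nigunidup*.
The last vowel of the genitive form *nigunidup* is /u/, which is a back vowel, so the dative suffix is -kot, giving *nigunidupkot*.

nigunidupkot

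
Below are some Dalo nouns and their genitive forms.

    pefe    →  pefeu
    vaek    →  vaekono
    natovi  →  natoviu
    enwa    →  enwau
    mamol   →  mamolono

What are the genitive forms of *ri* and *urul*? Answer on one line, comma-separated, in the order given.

riu, urulono

The alternation tracks the final sound of the stem — -ono when the stem ends in a consonant (*vaek*, *mamol*); -u when the stem ends in a vowel (*pefe*, *natovi*, *enwa*).
The final sound of *ri* is /i/, which is a vowel, so the suffix is -u, giving *riu*.
*urul* — final sound /l/ (a consonant) → -ono → *urulono*.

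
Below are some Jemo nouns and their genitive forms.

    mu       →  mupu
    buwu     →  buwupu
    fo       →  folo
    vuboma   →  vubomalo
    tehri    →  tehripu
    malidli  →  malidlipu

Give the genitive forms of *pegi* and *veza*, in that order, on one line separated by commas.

pegipu, vezalo

The pattern is height harmony: -pu when the last vowel of the stem is a high vowel (*mu*, *buwu*, *tehri*, *malidli*); -lo when the last vowel of the stem is a non-high vowel (*fo*, *vuboma*).
*pegi*: last vowel = /i/, a high vowel → -pu → *pegipu*.
The last vowel of *veza* is /a/, which is a non-high vowel, so the suffix is -lo, giving *vezalo*.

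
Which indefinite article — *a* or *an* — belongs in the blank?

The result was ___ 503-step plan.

a

The indefinite article is chosen by the initial *sound* of the following word, not its spelling.
The number *503* is spoken "five hundred …", beginning with /faɪv/ — a consonant sound.
So the article is *a*: The result was a 503-step plan.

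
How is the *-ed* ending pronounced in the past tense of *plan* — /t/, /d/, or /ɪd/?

/d/

The stem *plan* ends in a voiced sound other than /d/.
The -ed suffix is realized as /ɪd/ after /t, d/; as /t/ after other voiceless consonants; and as /d/ after other voiced sounds.
So -ed on *plan* is pronounced /d/.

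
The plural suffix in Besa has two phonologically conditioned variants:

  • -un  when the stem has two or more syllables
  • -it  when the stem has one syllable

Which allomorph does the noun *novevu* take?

*novevu* (3 syllables) → -un.

-un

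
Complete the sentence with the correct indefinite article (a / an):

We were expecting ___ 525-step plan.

a

The indefinite article is chosen by the initial *sound* of the following word, not its spelling.
The number *525* is spoken "five hundred …", beginning with /faɪv/ — a consonant sound.
So the article is *a*: We were expecting a 525-step plan.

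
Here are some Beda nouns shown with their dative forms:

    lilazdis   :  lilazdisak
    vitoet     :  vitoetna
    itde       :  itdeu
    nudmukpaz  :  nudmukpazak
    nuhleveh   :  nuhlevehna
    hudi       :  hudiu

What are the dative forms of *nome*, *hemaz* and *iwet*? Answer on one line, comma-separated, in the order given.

Looking at the final sound of each stem: -ak when the stem ends in a sibilant (*lilazdis*, *nudmukpaz*); -na when the stem ends in a non-sibilant consonant (*vitoet*, *nuhleveh*); -u when the stem ends in a vowel (*itde*, *hudi*).
*nome* — final sound /e/ (a vowel) → -u → *nomeu*.
Since the final sound of *hemaz* is /z/ (a sibilant), it takes -ak, giving *hemazak*.
*iwet* — final sound /t/ (a non-sibilant consonant) → -na → *iwetna*.

nomeu, hemazak, iwetna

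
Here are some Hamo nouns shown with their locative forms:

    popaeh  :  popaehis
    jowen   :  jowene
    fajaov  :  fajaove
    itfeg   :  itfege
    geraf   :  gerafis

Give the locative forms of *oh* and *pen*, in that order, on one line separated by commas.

The pattern is voicing of the final consonant: -is when the stem ends in a voiceless consonant (*popaeh*, *geraf*); -e when the stem ends in a voiced consonant (*jowen*, *fajaov*, *itfeg*).
*oh* — final consonant /h/ (voiceless) → -is → *ohis*.
*pen*: final consonant = /n/, voiced → -e → *pene*.

ohis, pene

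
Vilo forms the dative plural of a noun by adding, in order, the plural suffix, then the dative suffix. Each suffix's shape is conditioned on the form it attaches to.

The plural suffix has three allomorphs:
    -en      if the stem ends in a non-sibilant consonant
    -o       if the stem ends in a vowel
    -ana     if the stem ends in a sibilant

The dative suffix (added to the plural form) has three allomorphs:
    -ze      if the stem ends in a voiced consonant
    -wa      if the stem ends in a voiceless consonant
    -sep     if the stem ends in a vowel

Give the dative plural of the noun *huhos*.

huhosanasep

*huhos*: final sound = /s/, a sibilant → -ana → *huhosana*.
Since the final sound of the plural form *huhosana* is /a/ (a vowel), it takes -sep, giving *huhosanasep*.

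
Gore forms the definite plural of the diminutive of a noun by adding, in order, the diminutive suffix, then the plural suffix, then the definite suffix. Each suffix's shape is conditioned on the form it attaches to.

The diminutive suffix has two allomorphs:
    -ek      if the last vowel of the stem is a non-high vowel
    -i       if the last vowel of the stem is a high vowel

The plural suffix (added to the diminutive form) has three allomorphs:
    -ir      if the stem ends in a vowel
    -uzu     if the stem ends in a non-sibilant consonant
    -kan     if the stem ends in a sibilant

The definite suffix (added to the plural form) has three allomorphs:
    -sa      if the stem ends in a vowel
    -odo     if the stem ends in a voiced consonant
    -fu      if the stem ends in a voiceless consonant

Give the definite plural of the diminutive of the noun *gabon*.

gabonekuzusa

The last vowel of *gabon* is /o/, which is a non-high vowel, so the diminutive suffix is -ek, giving *gabonek*.
The diminutive form *gabonek* — final sound /k/ (a non-sibilant consonant) → -uzu → *gabonekuzu*.
The final sound of the plural form *gabonekuzu* is /u/, which is a vowel, so the definite suffix is -sa, giving *gabonekuzusa*.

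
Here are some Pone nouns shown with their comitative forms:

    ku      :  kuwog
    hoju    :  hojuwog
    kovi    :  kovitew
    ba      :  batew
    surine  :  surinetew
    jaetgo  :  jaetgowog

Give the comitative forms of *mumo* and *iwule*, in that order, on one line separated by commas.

mumowog, iwuletew

Looking at the last vowel of each stem: -wog when the last vowel of the stem is a rounded vowel (*ku*, *hoju*, *jaetgo*); -tew when the last vowel of the stem is an unrounded vowel (*kovi*, *ba*, *surine*).
*mumo*: last vowel = /o/, a rounded vowel → -wog → *mumowog*.
*iwule*: last vowel = /e/, an unrounded vowel → -tew → *iwuletew*.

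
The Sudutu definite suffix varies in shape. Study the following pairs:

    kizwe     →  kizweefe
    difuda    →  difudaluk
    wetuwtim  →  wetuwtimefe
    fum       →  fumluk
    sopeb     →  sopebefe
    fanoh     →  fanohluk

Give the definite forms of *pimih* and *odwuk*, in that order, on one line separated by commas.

pimihefe, odwukluk

The pattern is front/back vowel harmony: -efe when the last vowel of the stem is a front vowel (*kizwe*, *wetuwtim*, *sopeb*); -luk when the last vowel of the stem is a back vowel (*difuda*, *fum*, *fanoh*).
*pimih*: last vowel = /i/, a front vowel → -efe → *pimihefe*.
Since the last vowel of *odwuk* is /u/ (a back vowel), it takes -luk, giving *odwukluk*.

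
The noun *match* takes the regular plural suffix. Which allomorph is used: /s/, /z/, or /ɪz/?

The stem *match* ends in a sibilant (/s, z, ʃ, ʒ, tʃ, dʒ/).
The plural suffix surfaces as /ɪz/ after sibilants, /s/ after other voiceless consonants, and /z/ after other voiced sounds.
So the plural -s on *match* is pronounced /ɪz/.

/ɪz/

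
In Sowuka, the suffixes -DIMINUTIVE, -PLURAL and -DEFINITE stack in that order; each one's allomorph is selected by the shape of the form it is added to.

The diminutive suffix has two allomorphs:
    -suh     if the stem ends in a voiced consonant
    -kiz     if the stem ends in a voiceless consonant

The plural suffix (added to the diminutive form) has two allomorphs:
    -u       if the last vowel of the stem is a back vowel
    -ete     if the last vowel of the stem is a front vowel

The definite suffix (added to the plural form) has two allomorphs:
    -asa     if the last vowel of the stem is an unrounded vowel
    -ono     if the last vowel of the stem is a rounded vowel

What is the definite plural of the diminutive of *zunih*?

The final consonant of *zunih* is /h/, which is voiceless, so the diminutive suffix is -kiz, giving *zunihkiz*.
Since the last vowel of the diminutive form *zunihkiz* is /i/ (a front vowel), it takes -ete, giving *zunihkizete*.
The plural form *zunihkizete*: last vowel = /e/, an unrounded vowel → -asa → *zunihkizeteasa*.

zunihkizeteasa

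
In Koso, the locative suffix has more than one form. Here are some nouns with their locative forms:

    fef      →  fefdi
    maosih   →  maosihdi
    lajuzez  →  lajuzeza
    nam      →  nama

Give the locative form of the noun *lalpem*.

Looking at the final consonant of each stem: -di when the stem ends in a voiceless consonant (*fef*, *maosih*); -a when the stem ends in a voiced consonant (*lajuzez*, *nam*).
*lalpem* — final consonant /m/ (voiced) → -a → *lalpema*.

lalpema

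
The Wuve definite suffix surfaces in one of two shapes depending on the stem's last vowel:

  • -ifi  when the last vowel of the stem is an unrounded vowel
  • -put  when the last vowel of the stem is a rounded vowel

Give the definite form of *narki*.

narkiifi

The last vowel of *narki* is /i/, which is an unrounded vowel, so the suffix is -ifi, giving *narkiifi*.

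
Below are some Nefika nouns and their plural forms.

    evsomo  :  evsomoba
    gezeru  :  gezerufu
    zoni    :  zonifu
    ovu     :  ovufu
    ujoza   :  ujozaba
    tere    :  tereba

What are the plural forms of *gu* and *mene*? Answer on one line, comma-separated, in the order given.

The alternation tracks the last vowel of the stem — -fu when the last vowel of the stem is a high vowel (*gezeru*, *zoni*, *ovu*); -ba when the last vowel of the stem is a non-high vowel (*evsomo*, *ujoza*, *tere*).
Since the last vowel of *gu* is /u/ (a high vowel), it takes -fu, giving *gufu*.
*mene*: last vowel = /e/, a non-high vowel → -ba → *meneba*.

gufu, meneba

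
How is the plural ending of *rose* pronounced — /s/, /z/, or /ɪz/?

/ɪz/

The stem *rose* ends in a sibilant (/s, z, ʃ, ʒ, tʃ, dʒ/).
The plural suffix surfaces as /ɪz/ after sibilants, /s/ after other voiceless consonants, and /z/ after other voiced sounds.
So the plural -s on *rose* is pronounced /ɪz/.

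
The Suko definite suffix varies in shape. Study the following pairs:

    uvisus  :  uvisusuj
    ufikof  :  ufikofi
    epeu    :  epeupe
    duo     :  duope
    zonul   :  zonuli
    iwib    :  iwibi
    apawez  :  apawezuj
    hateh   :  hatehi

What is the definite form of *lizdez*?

The suffix is conditioned by the final sound: -uj when the stem ends in a sibilant (*uvisus*, *apawez*); -i when the stem ends in a non-sibilant consonant (*ufikof*, *zonul*, *iwib*, *hateh*); -pe when the stem ends in a vowel (*epeu*, *duo*).
*lizdez*: final sound = /z/, a sibilant → -uj → *lizdezuj*.

lizdezuj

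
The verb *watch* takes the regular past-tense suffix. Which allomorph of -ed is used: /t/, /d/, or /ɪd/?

/t/

The stem *watch* ends in a voiceless consonant other than /t/.
The -ed suffix is realized as /ɪd/ after /t, d/; as /t/ after other voiceless consonants; and as /d/ after other voiced sounds.
So -ed on *watch* is pronounced /t/.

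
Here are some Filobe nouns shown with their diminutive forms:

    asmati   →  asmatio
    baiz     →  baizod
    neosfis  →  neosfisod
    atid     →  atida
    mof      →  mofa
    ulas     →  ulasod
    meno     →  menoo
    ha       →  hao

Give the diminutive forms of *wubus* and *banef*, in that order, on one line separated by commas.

The pattern is sibilance of the final sound: -od when the stem ends in a sibilant (*baiz*, *neosfis*, *ulas*); -a when the stem ends in a non-sibilant consonant (*atid*, *mof*); -o when the stem ends in a vowel (*asmati*, *meno*, *ha*).
The final sound of *wubus* is /s/, which is a sibilant, so the suffix is -od, giving *wubusod*.
The final sound of *banef* is /f/, which is a non-sibilant consonant, so the suffix is -a, giving *banefa*.

wubusod, banefa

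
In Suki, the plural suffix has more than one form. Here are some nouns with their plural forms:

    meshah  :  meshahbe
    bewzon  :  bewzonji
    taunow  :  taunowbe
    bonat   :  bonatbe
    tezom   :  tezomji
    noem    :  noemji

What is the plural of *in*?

The suffix is conditioned by the final consonant: -ji when the stem ends in a nasal (*bewzon*, *tezom*, *noem*); -be when the stem ends in a non-nasal consonant (*meshah*, *taunow*, *bonat*).
*in* — final consonant /n/ (a nasal) → -ji → *inji*.

inji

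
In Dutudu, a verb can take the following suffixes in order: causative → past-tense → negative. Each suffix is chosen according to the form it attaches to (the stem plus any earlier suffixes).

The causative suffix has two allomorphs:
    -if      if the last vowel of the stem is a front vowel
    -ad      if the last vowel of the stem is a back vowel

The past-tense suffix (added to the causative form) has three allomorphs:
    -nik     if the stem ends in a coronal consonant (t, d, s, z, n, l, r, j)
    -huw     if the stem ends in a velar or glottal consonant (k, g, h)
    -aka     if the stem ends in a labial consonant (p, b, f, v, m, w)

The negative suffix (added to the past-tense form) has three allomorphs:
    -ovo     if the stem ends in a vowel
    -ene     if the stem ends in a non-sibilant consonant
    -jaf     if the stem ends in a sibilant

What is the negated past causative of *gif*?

*gif*: last vowel = /i/, a front vowel → -if → *gifif*.
The causative form *gifif*: final consonant = /f/, labial → -aka → *gififaka*.
The final sound of the past-tense form *gififaka* is /a/, which is a vowel, so the negative suffix is -ovo, giving *gififakaovo*.

gififakaovo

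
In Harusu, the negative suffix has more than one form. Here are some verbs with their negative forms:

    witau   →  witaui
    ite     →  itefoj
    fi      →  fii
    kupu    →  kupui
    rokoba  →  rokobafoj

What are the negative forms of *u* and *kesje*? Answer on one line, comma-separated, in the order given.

ui, kesjefoj

The alternation tracks the last vowel of the stem — -i when the last vowel of the stem is a high vowel (*witau*, *fi*, *kupu*); -foj when the last vowel of the stem is a non-high vowel (*ite*, *rokoba*).
Since the last vowel of *u* is /u/ (a high vowel), it takes -i, giving *ui*.
*kesje* — last vowel /e/ (a non-high vowel) → -foj → *kesjefoj*.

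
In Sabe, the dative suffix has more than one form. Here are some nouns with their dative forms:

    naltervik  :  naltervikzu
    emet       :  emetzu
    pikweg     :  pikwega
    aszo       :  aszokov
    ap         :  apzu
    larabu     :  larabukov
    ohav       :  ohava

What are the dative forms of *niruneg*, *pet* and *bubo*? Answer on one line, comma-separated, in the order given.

The suffix is conditioned by the final sound: -zu when the stem ends in a voiceless consonant (*naltervik*, *emet*, *ap*); -a when the stem ends in a voiced consonant (*pikweg*, *ohav*); -kov when the stem ends in a vowel (*aszo*, *larabu*).
*niruneg* — final sound /g/ (a voiced consonant) → -a → *nirunega*.
Since the final sound of *pet* is /t/ (a voiceless consonant), it takes -zu, giving *petzu*.
The final sound of *bubo* is /o/, which is a vowel, so the suffix is -kov, giving *bubokov*.

nirunega, petzu, bubokov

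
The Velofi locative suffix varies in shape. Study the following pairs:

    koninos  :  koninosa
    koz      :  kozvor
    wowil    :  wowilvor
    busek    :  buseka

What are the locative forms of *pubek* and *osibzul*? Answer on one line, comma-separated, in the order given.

pubeka, osibzulvor

The suffix is conditioned by the final consonant: -a when the stem ends in a voiceless consonant (*koninos*, *busek*); -vor when the stem ends in a voiced consonant (*koz*, *wowil*).
*pubek* — final consonant /k/ (voiceless) → -a → *pubeka*.
*osibzul* — final consonant /l/ (voiced) → -vor → *osibzulvor*.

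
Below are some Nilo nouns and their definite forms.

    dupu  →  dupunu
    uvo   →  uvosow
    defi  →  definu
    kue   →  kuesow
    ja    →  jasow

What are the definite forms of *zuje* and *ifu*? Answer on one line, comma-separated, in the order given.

The suffix is conditioned by the last vowel: -nu when the last vowel of the stem is a high vowel (*dupu*, *defi*); -sow when the last vowel of the stem is a non-high vowel (*uvo*, *kue*, *ja*).
*zuje*: last vowel = /e/, a non-high vowel → -sow → *zujesow*.
The last vowel of *ifu* is /u/, which is a high vowel, so the suffix is -nu, giving *ifunu*.

zujesow, ifunu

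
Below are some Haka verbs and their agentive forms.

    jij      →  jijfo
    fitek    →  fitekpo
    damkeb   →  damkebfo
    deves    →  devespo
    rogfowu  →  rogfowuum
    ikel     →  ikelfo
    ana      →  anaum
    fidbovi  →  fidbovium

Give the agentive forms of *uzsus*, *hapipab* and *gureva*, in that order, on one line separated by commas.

The alternation tracks the final sound of the stem — -po when the stem ends in a voiceless consonant (*fitek*, *deves*); -fo when the stem ends in a voiced consonant (*jij*, *damkeb*, *ikel*); -um when the stem ends in a vowel (*rogfowu*, *ana*, *fidbovi*).
*uzsus*: final sound = /s/, a voiceless consonant → -po → *uzsuspo*.
The final sound of *hapipab* is /b/, which is a voiced consonant, so the suffix is -fo, giving *hapipabfo*.
*gureva*: final sound = /a/, a vowel → -um → *gurevaum*.

uzsuspo, hapipabfo, gurevaum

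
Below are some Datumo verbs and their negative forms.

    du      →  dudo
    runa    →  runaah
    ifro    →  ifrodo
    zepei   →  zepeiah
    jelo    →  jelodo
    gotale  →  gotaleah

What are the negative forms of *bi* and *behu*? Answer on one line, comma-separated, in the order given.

biah, behudo

The suffix is conditioned by the last vowel: -do when the last vowel of the stem is a rounded vowel (*du*, *ifro*, *jelo*); -ah when the last vowel of the stem is an unrounded vowel (*runa*, *zepei*, *gotale*).
*bi* — last vowel /i/ (an unrounded vowel) → -ah → *biah*.
Since the last vowel of *behu* is /u/ (a rounded vowel), it takes -do, giving *behudo*.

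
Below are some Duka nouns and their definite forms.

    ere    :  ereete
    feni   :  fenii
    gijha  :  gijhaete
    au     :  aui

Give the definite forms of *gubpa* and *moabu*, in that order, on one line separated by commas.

The alternation tracks the last vowel of the stem — -i when the last vowel of the stem is a high vowel (*feni*, *au*); -ete when the last vowel of the stem is a non-high vowel (*ere*, *gijha*).
*gubpa* — last vowel /a/ (a non-high vowel) → -ete → *gubpaete*.
The last vowel of *moabu* is /u/, which is a high vowel, so the suffix is -i, giving *moabui*.

gubpaete, moabui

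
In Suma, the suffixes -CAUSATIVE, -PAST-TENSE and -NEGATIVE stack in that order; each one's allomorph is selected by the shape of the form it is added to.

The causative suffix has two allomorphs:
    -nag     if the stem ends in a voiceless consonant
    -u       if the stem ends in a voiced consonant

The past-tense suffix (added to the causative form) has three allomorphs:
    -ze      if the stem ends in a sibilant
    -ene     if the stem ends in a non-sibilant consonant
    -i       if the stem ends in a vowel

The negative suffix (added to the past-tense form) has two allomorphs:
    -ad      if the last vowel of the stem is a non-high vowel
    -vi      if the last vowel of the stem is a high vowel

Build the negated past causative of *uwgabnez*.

The final consonant of *uwgabnez* is /z/, which is voiced, so the causative suffix is -u, giving *uwgabnezu*.
The causative form *uwgabnezu* — final sound /u/ (a vowel) → -i → *uwgabnezui*.
The past-tense form *uwgabnezui*: last vowel = /i/, a high vowel → -vi → *uwgabnezuivi*.

uwgabnezuivi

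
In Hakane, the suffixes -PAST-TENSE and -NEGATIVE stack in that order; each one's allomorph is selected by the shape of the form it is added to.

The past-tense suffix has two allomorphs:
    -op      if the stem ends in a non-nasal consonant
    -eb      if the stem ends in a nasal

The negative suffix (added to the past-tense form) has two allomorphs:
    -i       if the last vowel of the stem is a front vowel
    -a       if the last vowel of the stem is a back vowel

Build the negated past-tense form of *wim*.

wimebi

*wim*: final consonant = /m/, a nasal → -eb → *wimeb*.
The last vowel of the past-tense form *wimeb* is /e/, which is a front vowel, so the negative suffix is -i, giving *wimebi*.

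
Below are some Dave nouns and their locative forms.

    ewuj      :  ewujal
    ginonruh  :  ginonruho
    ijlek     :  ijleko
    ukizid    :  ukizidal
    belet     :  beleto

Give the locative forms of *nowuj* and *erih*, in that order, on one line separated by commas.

nowujal, eriho

The pattern is voicing of the final consonant: -o when the stem ends in a voiceless consonant (*ginonruh*, *ijlek*, *belet*); -al when the stem ends in a voiced consonant (*ewuj*, *ukizid*).
*nowuj* — final consonant /j/ (voiced) → -al → *nowujal*.
The final consonant of *erih* is /h/, which is voiceless, so the suffix is -o, giving *eriho*.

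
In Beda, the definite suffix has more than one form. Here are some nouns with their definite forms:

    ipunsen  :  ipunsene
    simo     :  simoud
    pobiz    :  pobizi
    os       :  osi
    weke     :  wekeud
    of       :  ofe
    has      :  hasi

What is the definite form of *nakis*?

The pattern is sibilance of the final sound: -i when the stem ends in a sibilant (*pobiz*, *os*, *has*); -e when the stem ends in a non-sibilant consonant (*ipunsen*, *of*); -ud when the stem ends in a vowel (*simo*, *weke*).
*nakis* — final sound /s/ (a sibilant) → -i → *nakisi*.

nakisi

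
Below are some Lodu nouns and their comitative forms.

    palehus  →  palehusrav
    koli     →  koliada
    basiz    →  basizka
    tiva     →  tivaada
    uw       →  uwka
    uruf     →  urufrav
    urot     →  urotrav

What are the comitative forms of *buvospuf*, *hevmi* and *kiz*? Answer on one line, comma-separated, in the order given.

buvospufrav, hevmiada, kizka

The suffix is conditioned by the final sound: -rav when the stem ends in a voiceless consonant (*palehus*, *uruf*, *urot*); -ka when the stem ends in a voiced consonant (*basiz*, *uw*); -ada when the stem ends in a vowel (*koli*, *tiva*).
*buvospuf*: final sound = /f/, a voiceless consonant → -rav → *buvospufrav*.
The final sound of *hevmi* is /i/, which is a vowel, so the suffix is -ada, giving *hevmiada*.
*kiz*: final sound = /z/, a voiced consonant → -ka → *kizka*.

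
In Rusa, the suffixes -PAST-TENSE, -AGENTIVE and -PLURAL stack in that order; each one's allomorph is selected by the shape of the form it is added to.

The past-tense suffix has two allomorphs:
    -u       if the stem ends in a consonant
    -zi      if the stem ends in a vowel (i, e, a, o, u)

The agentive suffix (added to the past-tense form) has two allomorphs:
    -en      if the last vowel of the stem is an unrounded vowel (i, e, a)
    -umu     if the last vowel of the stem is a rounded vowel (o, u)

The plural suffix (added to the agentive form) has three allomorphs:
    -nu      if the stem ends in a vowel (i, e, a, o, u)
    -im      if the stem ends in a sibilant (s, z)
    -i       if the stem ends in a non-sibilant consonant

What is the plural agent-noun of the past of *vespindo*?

*vespindo* — final sound /o/ (a vowel) → -zi → *vespindozi*.
The last vowel of the past-tense form *vespindozi* is /i/, which is an unrounded vowel, so the agentive suffix is -en, giving *vespindozien*.
The agentive form *vespindozien*: final sound = /n/, a non-sibilant consonant → -i → *vespindozieni*.

vespindozieni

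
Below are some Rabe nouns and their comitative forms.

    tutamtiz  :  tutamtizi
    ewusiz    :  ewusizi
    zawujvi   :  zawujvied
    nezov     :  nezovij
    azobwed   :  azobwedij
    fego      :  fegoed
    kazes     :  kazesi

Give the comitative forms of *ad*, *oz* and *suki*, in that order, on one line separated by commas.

adij, ozi, sukied

The pattern is sibilance of the final sound: -i when the stem ends in a sibilant (*tutamtiz*, *ewusiz*, *kazes*); -ij when the stem ends in a non-sibilant consonant (*nezov*, *azobwed*); -ed when the stem ends in a vowel (*zawujvi*, *fego*).
Since the final sound of *ad* is /d/ (a non-sibilant consonant), it takes -ij, giving *adij*.
The final sound of *oz* is /z/, which is a sibilant, so the suffix is -i, giving *ozi*.
The final sound of *suki* is /i/, which is a vowel, so the suffix is -ed, giving *sukied*.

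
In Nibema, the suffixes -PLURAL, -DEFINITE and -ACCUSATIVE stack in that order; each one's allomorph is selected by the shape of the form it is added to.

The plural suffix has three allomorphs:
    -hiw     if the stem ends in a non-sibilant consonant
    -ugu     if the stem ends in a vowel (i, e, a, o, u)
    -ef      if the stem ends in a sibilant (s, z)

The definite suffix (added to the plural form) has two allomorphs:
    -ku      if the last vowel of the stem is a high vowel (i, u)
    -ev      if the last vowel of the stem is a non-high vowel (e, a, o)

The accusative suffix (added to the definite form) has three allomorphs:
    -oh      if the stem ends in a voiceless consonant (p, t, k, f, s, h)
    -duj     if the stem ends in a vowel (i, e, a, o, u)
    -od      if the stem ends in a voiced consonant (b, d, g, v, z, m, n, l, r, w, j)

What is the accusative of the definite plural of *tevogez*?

*tevogez* — final sound /z/ (a sibilant) → -ef → *tevogezef*.
Since the last vowel of the plural form *tevogezef* is /e/ (a non-high vowel), it takes -ev, giving *tevogezefev*.
The final sound of the definite form *tevogezefev* is /v/, which is a voiced consonant, so the accusative suffix is -od, giving *tevogezefevod*.

tevogezefevod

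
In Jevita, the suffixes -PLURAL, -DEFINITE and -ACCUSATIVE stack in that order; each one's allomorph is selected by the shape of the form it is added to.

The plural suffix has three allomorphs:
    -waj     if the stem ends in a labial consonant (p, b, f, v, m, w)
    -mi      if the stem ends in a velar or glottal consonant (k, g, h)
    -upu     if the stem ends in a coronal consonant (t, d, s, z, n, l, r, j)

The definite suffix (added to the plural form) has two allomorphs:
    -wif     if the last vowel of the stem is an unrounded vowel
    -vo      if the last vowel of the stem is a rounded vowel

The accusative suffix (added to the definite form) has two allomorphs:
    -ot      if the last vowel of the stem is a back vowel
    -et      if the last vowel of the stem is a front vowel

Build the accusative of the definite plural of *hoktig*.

The final consonant of *hoktig* is /g/, which is velar/glottal, so the plural suffix is -mi, giving *hoktigmi*.
The plural form *hoktigmi* — last vowel /i/ (an unrounded vowel) → -wif → *hoktigmiwif*.
The definite form *hoktigmiwif*: last vowel = /i/, a front vowel → -et → *hoktigmiwifet*.

hoktigmiwifet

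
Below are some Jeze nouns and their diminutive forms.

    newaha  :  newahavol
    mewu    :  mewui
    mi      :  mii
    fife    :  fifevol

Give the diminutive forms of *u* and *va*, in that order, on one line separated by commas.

The alternation tracks the last vowel of the stem — -i when the last vowel of the stem is a high vowel (*mewu*, *mi*); -vol when the last vowel of the stem is a non-high vowel (*newaha*, *fife*).
Since the last vowel of *u* is /u/ (a high vowel), it takes -i, giving *ui*.
Since the last vowel of *va* is /a/ (a non-high vowel), it takes -vol, giving *vavol*.

ui, vavol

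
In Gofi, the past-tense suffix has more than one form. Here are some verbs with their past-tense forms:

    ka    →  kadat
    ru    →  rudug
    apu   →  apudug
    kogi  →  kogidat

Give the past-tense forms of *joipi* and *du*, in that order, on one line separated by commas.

The alternation tracks the last vowel of the stem — -dug when the last vowel of the stem is a rounded vowel (*ru*, *apu*); -dat when the last vowel of the stem is an unrounded vowel (*ka*, *kogi*).
*joipi*: last vowel = /i/, an unrounded vowel → -dat → *joipidat*.
*du* — last vowel /u/ (a rounded vowel) → -dug → *dudug*.

joipidat, dudug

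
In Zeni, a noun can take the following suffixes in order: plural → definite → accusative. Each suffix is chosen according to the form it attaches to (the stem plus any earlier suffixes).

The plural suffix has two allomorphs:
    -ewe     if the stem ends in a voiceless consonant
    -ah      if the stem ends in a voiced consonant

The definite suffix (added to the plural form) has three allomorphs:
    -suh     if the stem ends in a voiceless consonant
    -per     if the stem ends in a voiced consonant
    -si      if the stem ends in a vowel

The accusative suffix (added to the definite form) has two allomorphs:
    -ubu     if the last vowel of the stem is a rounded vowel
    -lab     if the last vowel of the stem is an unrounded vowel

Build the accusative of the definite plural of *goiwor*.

*goiwor*: final consonant = /r/, voiced → -ah → *goiworah*.
Since the final sound of the plural form *goiworah* is /h/ (a voiceless consonant), it takes -suh, giving *goiworahsuh*.
The definite form *goiworahsuh* — last vowel /u/ (a rounded vowel) → -ubu → *goiworahsuhubu*.

goiworahsuhubu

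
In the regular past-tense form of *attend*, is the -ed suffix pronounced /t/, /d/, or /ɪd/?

The stem *attend* ends in /t/ or /d/.
The -ed suffix is realized as /ɪd/ after /t, d/; as /t/ after other voiceless consonants; and as /d/ after other voiced sounds.
So -ed on *attend* is pronounced /ɪd/.

/ɪd/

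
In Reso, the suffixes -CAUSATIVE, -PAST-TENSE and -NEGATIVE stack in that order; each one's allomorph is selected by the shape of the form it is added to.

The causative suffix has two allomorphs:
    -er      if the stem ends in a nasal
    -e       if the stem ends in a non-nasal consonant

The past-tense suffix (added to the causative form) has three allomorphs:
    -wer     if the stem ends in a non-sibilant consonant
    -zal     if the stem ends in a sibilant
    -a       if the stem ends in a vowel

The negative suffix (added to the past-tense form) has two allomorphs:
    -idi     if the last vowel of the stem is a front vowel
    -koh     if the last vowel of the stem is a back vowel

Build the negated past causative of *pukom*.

*pukom*: final consonant = /m/, a nasal → -er → *pukomer*.
The causative form *pukomer*: final sound = /r/, a non-sibilant consonant → -wer → *pukomerwer*.
The past-tense form *pukomerwer*: last vowel = /e/, a front vowel → -idi → *pukomerweridi*.

pukomerweridi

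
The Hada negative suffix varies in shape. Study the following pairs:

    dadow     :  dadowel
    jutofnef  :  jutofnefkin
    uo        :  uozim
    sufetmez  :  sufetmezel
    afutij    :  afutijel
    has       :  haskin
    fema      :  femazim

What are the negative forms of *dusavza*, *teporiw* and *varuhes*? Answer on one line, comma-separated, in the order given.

Looking at the final sound of each stem: -kin when the stem ends in a voiceless consonant (*jutofnef*, *has*); -el when the stem ends in a voiced consonant (*dadow*, *sufetmez*, *afutij*); -zim when the stem ends in a vowel (*uo*, *fema*).
*dusavza* — final sound /a/ (a vowel) → -zim → *dusavzazim*.
The final sound of *teporiw* is /w/, which is a voiced consonant, so the suffix is -el, giving *teporiwel*.
*varuhes* — final sound /s/ (a voiceless consonant) → -kin → *varuheskin*.

dusavzazim, teporiwel, varuheskin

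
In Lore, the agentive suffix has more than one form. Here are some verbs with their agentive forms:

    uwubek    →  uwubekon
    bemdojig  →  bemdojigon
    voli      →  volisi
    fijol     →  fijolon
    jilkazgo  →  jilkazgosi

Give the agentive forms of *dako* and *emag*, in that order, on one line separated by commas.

dakosi, emagon

The suffix is conditioned by the final sound: -on when the stem ends in a consonant (*uwubek*, *bemdojig*, *fijol*); -si when the stem ends in a vowel (*voli*, *jilkazgo*).
*dako*: final sound = /o/, a vowel → -si → *dakosi*.
The final sound of *emag* is /g/, which is a consonant, so the suffix is -on, giving *emagon*.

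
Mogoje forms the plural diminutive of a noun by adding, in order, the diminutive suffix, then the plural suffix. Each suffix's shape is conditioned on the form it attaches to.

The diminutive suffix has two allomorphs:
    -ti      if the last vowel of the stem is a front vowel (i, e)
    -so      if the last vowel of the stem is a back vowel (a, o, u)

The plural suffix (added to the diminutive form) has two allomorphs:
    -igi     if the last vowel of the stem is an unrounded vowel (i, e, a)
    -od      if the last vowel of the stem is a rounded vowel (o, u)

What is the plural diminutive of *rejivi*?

The last vowel of *rejivi* is /i/, which is a front vowel, so the diminutive suffix is -ti, giving *rejiviti*.
Since the last vowel of the diminutive form *rejiviti* is /i/ (an unrounded vowel), it takes -igi, giving *rejivitiigi*.

rejivitiigi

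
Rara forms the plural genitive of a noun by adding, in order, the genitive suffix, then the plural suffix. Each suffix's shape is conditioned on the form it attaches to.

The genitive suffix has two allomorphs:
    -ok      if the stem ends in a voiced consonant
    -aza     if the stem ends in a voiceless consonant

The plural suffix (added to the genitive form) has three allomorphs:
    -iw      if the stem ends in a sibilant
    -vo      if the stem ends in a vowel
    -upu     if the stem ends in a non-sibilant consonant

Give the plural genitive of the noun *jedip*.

jedipazavo

*jedip*: final consonant = /p/, voiceless → -aza → *jedipaza*.
Since the final sound of the genitive form *jedipaza* is /a/ (a vowel), it takes -vo, giving *jedipazavo*.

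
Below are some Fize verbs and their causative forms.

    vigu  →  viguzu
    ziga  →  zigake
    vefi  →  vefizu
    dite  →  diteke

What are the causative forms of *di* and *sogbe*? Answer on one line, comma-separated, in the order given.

The suffix is conditioned by the last vowel: -zu when the last vowel of the stem is a high vowel (*vigu*, *vefi*); -ke when the last vowel of the stem is a non-high vowel (*ziga*, *dite*).
*di* — last vowel /i/ (a high vowel) → -zu → *dizu*.
The last vowel of *sogbe* is /e/, which is a non-high vowel, so the suffix is -ke, giving *sogbeke*.

dizu, sogbeke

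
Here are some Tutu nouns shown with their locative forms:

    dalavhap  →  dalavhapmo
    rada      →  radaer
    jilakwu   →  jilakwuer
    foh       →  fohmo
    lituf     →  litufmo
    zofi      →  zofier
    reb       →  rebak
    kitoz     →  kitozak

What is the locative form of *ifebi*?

ifebier

The pattern is voicing of the final sound: -mo when the stem ends in a voiceless consonant (*dalavhap*, *foh*, *lituf*); -ak when the stem ends in a voiced consonant (*reb*, *kitoz*); -er when the stem ends in a vowel (*rada*, *jilakwu*, *zofi*).
Since the final sound of *ifebi* is /i/ (a vowel), it takes -er, giving *ifebier*.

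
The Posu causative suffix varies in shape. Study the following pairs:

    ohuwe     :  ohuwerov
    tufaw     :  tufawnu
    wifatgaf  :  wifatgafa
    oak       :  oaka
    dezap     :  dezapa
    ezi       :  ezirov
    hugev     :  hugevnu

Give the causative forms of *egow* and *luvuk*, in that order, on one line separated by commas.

The suffix is conditioned by the final sound: -a when the stem ends in a voiceless consonant (*wifatgaf*, *oak*, *dezap*); -nu when the stem ends in a voiced consonant (*tufaw*, *hugev*); -rov when the stem ends in a vowel (*ohuwe*, *ezi*).
*egow*: final sound = /w/, a voiced consonant → -nu → *egownu*.
*luvuk* — final sound /k/ (a voiceless consonant) → -a → *luvuka*.

egownu, luvuka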